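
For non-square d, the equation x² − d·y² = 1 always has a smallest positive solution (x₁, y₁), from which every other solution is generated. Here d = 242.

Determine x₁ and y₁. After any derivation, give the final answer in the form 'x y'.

√242 → a₀=15, period (1,1,3,1,14,1,3,1,1,30); ℓ=10 even so k=9
a_0=15:  p_0=15·1+0=15,  q_0=15·0+1=1
…
a_8=1:  p_8=1·8696+2209=10905,  q_8=1·559+142=701
a_9=1:  p_9=1·10905+8696=19601,  q_9=1·701+559=1260
(x₁, y₁) = (19601, 1260);  19601² − 242·1260² = 1 ✓

19601 1260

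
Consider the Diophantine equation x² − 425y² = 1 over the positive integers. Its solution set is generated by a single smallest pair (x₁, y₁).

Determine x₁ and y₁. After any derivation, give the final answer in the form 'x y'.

[20; 1,1,1,1,1,1,40] for √425; ℓ=7 ⇒ convergent index 13
k=0  a_k=20  p_k/q_k = 20/1
…
k=2  a_k=1  p_k/q_k = 41/2
k=3  a_k=1  p_k/q_k = 62/3
…
k=6  a_k=1  p_k/q_k = 268/13
…
k=8  a_k=1  p_k/q_k = 11153/541
…
k=10  a_k=1  p_k/q_k = 33191/1610
k=11  a_k=1  p_k/q_k = 55229/2679
k=12  a_k=1  p_k/q_k = 88420/4289
k=13  a_k=1  p_k/q_k = 143649/6968
(x₁, y₁) = (143649, 6968);  143649² − 425·6968² = 1 ✓

143649 6968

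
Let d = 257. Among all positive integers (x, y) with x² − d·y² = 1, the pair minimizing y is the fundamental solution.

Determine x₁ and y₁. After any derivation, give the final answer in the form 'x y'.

√257 → a₀=16, period (32); ℓ=1 odd so k=1
a_0=16:  p_0=16·1+0=16,  q_0=16·0+1=1
a_1=32:  p_1=32·16+1=513,  q_1=32·1+0=32
(x₁, y₁) = (513, 32);  513² − 257·32² = 1 ✓

513 32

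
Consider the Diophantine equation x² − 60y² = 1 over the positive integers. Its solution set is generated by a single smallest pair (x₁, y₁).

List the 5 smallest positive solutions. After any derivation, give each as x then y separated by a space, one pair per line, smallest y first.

√60 → a₀=7, period (1,2,1,14); ℓ=4 even so k=3
step 0: (7, 1)  from 7·(1,0) + (0,1)
step 1: (8, 1)  from 1·(7,1) + (1,0)
step 2: (23, 3)  from 2·(8,1) + (7,1)
step 3: (31, 4)  from 1·(23,3) + (8,1)
→ (31, 4).  Check: 31²=961, 60·4²=960, difference 1.
k=2:  x_2 = 31·31+60·4·4 = 1921,  y_2 = 31·4+4·31 = 248
k=3:  x_3 = 31·1921+60·4·248 = 119071,  y_3 = 31·248+4·1921 = 15372
k=4:  x_4 = 31·119071+60·4·15372 = 7380481,  y_4 = 31·15372+4·119071 = 952816
k=5:  x_5 = 31·7380481+60·4·952816 = 457470751,  y_5 = 31·952816+4·7380481 = 59059220

31 4
1921 248
119071 15372
7380481 952816
457470751 59059220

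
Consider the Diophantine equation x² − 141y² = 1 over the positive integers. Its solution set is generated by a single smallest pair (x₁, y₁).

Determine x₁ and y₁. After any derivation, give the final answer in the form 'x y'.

95 8

d=141: √d = [11; 1,6,1,22] (ℓ=4, even), read p_3/q_3
a_0=11:  p_0=11·1+0=11,  q_0=11·0+1=1
a_1=1:  p_1=1·11+1=12,  q_1=1·1+0=1
a_2=6:  p_2=6·12+11=83,  q_2=6·1+1=7
a_3=1:  p_3=1·83+12=95,  q_3=1·7+1=8
fundamental: x₁=95, y₁=8  (since 9025 − 141·64 = 1)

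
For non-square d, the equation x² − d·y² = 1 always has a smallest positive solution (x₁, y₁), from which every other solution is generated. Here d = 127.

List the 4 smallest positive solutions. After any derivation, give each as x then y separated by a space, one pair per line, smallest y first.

√127 = [11; 3,1,2,2,7,11,7,2,2,1,3,22, …], period ℓ=12 (even) → k=11
step 0: (11, 1)  from 11·(1,0) + (0,1)
step 1: (34, 3)  from 3·(11,1) + (1,0)
step 2: (45, 4)  from 1·(34,3) + (11,1)
step 3: (124, 11)  from 2·(45,4) + (34,3)
step 4: (293, 26)  from 2·(124,11) + (45,4)
…
step 6: (24218, 2149)  from 11·(2175,193) + (293,26)
step 7: (171701, 15236)  from 7·(24218,2149) + (2175,193)
step 8: (367620, 32621)  from 2·(171701,15236) + (24218,2149)
step 9: (906941, 80478)  from 2·(367620,32621) + (171701,15236)
step 10: (1274561, 113099)  from 1·(906941,80478) + (367620,32621)
step 11: (4730624, 419775)  from 3·(1274561,113099) + (906941,80478)
→ (4730624, 419775).  Check: 4730624²=22378803429376, 127·419775²=22378803429375, difference 1.
(4730624+419775√127)^2 = 44757606858751 + 3971595379200√127
(4730624+419775√127)^3 = 423462818377139450624 + 37576248838264821825√127
(4730624+419775√127)^4 = 4006486743445029115330560001 + 355518209168531397366758400√127

4730624 419775
44757606858751 3971595379200
423462818377139450624 37576248838264821825
4006486743445029115330560001 355518209168531397366758400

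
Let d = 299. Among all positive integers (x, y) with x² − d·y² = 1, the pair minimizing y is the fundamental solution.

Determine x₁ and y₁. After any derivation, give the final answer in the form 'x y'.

415 24

√299 = [17; 3,2,3,34, …], period ℓ=4 (even) → k=3
i=0: a=17 ⇒ p=17, q=1
i=1: a=3 ⇒ p=52, q=3
i=2: a=2 ⇒ p=121, q=7
i=3: a=3 ⇒ p=415, q=24
→ (415, 24).  Check: 415²=172225, 299·24²=172224, difference 1.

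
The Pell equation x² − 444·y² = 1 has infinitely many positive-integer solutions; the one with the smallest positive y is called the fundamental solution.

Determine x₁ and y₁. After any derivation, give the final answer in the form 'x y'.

295 14

[21; 14,42] for √444; ℓ=2 ⇒ convergent index 1
a_0=21:  p_0=21·1+0=21,  q_0=21·0+1=1
a_1=14:  p_1=14·21+1=295,  q_1=14·1+0=14
fundamental: x₁=295, y₁=14  (since 87025 − 444·196 = 1)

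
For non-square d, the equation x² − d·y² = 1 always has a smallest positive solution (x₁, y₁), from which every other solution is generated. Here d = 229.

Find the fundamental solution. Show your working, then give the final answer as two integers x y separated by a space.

5848201 386460

√229 → a₀=15, period (7,1,1,7,30); ℓ=5 odd so k=9
a_0=15:  p_0=15·1+0=15,  q_0=15·0+1=1
a_1=7:  p_1=7·15+1=106,  q_1=7·1+0=7
a_2=1:  p_2=1·106+15=121,  q_2=1·7+1=8
…
a_4=7:  p_4=7·227+121=1710,  q_4=7·15+8=113
a_5=30:  p_5=30·1710+227=51527,  q_5=30·113+15=3405
a_6=7:  p_6=7·51527+1710=362399,  q_6=7·3405+113=23948
…
a_8=1:  p_8=1·413926+362399=776325,  q_8=1·27353+23948=51301
a_9=7:  p_9=7·776325+413926=5848201,  q_9=7·51301+27353=386460
→ (5848201, 386460).  Check: 5848201²=34201454936401, 229·386460²=34201454936400, difference 1.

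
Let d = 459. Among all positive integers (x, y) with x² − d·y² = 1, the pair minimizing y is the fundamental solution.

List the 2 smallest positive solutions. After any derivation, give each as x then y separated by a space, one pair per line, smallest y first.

499850 23331
499700044999 23324000700

√459 → a₀=21, period (2,2,1,4,21,4,1,2,2,42); ℓ=10 even so k=9
step 0: (21, 1)  from 21·(1,0) + (0,1)
step 1: (43, 2)  from 2·(21,1) + (1,0)
step 2: (107, 5)  from 2·(43,2) + (21,1)
step 3: (150, 7)  from 1·(107,5) + (43,2)
step 4: (707, 33)  from 4·(150,7) + (107,5)
…
step 6: (60695, 2833)  from 4·(14997,700) + (707,33)
step 7: (75692, 3533)  from 1·(60695,2833) + (14997,700)
step 8: (212079, 9899)  from 2·(75692,3533) + (60695,2833)
step 9: (499850, 23331)  from 2·(212079,9899) + (75692,3533)
fundamental: x₁=499850, y₁=23331  (since 249850022500 − 459·544335561 = 1)
n=2: (499850,23331)∘(499850,23331) = (499850·499850+459·23331·23331, 499850·23331+23331·499850) = (499700044999,23324000700)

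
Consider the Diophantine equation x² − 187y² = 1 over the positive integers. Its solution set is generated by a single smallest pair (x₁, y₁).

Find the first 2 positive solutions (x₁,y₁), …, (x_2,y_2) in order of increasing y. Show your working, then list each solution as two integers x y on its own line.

√187 = [13; 1,2,13,2,1,26, …], period ℓ=6 (even) → k=5
a_0=13:  p_0=13·1+0=13,  q_0=13·0+1=1
a_1=1:  p_1=1·13+1=14,  q_1=1·1+0=1
a_2=2:  p_2=2·14+13=41,  q_2=2·1+1=3
…
a_4=2:  p_4=2·547+41=1135,  q_4=2·40+3=83
a_5=1:  p_5=1·1135+547=1682,  q_5=1·83+40=123
→ (1682, 123).  Check: 1682²=2829124, 187·123²=2829123, difference 1.
n=2: (1682,123)∘(1682,123) = (1682·1682+187·123·123, 1682·123+123·1682) = (5658247,413772)

1682 123
5658247 413772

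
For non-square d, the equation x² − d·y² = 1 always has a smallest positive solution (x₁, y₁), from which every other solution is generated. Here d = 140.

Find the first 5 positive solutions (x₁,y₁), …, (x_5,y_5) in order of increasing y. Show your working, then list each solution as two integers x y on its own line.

[11; 1,4,1,22] for √140; ℓ=4 ⇒ convergent index 3
i=0: a=11 ⇒ p=11, q=1
…
i=2: a=4 ⇒ p=59, q=5
i=3: a=1 ⇒ p=71, q=6
fundamental: x₁=71, y₁=6  (since 5041 − 140·36 = 1)
(71+6√140)^2 = 10081 + 852√140
(71+6√140)^3 = 1431431 + 120978√140
(71+6√140)^4 = 203253121 + 17178024√140
(71+6√140)^5 = 28860511751 + 2439158430√140

71 6
10081 852
1431431 120978
203253121 17178024
28860511751 2439158430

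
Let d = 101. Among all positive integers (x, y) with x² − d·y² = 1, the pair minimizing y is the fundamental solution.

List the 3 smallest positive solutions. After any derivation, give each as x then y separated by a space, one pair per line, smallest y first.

d=101: √d = [10; 20] (ℓ=1, odd), read p_1/q_1
a_0=10:  p_0=10·1+0=10,  q_0=10·0+1=1
a_1=20:  p_1=20·10+1=201,  q_1=20·1+0=20
→ (201, 20).  Check: 201²=40401, 101·20²=40400, difference 1.
k=2:  x_2 = 201·201+101·20·20 = 80801,  y_2 = 201·20+20·201 = 8040
k=3:  x_3 = 201·80801+101·20·8040 = 32481801,  y_3 = 201·8040+20·80801 = 3232060

201 20
80801 8040
32481801 3232060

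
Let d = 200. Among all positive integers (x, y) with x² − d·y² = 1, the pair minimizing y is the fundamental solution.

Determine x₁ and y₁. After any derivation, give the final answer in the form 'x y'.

[14; 7,28] for √200; ℓ=2 ⇒ convergent index 1
i=0: a=14 ⇒ p=14, q=1
i=1: a=7 ⇒ p=99, q=7
→ (99, 7).  Check: 99²=9801, 200·7²=9800, difference 1.

99 7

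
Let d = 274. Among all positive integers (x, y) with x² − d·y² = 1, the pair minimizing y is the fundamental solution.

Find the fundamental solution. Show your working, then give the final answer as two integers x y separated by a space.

d=274: √d = [16; 1,1,4,4,1,1,32] (ℓ=7, odd), read p_13/q_13
i=0: a=16 ⇒ p=16, q=1
i=1: a=1 ⇒ p=17, q=1
i=2: a=1 ⇒ p=33, q=2
…
i=5: a=1 ⇒ p=778, q=47
…
i=7: a=32 ⇒ p=45802, q=2767
…
i=10: a=4 ⇒ p=419253, q=25328
i=11: a=4 ⇒ p=1770023, q=106931
i=12: a=1 ⇒ p=2189276, q=132259
i=13: a=1 ⇒ p=3959299, q=239190
fundamental: x₁=3959299, y₁=239190  (since 15676048571401 − 274·57211856100 = 1)

3959299 239190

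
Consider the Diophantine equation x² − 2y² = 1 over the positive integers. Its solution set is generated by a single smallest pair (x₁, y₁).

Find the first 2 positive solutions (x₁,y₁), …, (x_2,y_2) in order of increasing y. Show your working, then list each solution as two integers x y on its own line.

[1; 2] for √2; ℓ=1 ⇒ convergent index 1
k=0  a_k=1  p_k/q_k = 1/1
k=1  a_k=2  p_k/q_k = 3/2
→ (3, 2).  Check: 3²=9, 2·2²=8, difference 1.
k=2:  x_2 = 3·3+2·2·2 = 17,  y_2 = 3·2+2·3 = 12

3 2
17 12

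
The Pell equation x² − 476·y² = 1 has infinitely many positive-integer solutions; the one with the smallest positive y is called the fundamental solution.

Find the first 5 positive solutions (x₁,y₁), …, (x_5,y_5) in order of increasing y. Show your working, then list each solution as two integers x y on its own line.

d=476: √d = [21; 1,4,2,10,2,4,1,42] (ℓ=8, even), read p_7/q_7
a_0=21:  p_0=21·1+0=21,  q_0=21·0+1=1
a_1=1:  p_1=1·21+1=22,  q_1=1·1+0=1
a_2=4:  p_2=4·22+21=109,  q_2=4·1+1=5
a_3=2:  p_3=2·109+22=240,  q_3=2·5+1=11
a_4=10:  p_4=10·240+109=2509,  q_4=10·11+5=115
a_5=2:  p_5=2·2509+240=5258,  q_5=2·115+11=241
a_6=4:  p_6=4·5258+2509=23541,  q_6=4·241+115=1079
a_7=1:  p_7=1·23541+5258=28799,  q_7=1·1079+241=1320
→ (28799, 1320).  Check: 28799²=829382401, 476·1320²=829382400, difference 1.
n=2: (28799,1320)∘(28799,1320) = (28799·28799+476·1320·1320, 28799·1320+1320·28799) = (1658764801,76029360)
n=3: (1658764801,76029360)∘(28799,1320) = (28799·1658764801+476·1320·76029360, 28799·76029360+1320·1658764801) = (95541534979199,4379139075960)
n=4: (95541534979199,4379139075960)∘(28799,1320) = (28799·95541534979199+476·1320·4379139075960, 28799·4379139075960+1320·95541534979199) = (5503001330073139201,252229652421114720)
n=5: (5503001330073139201,252229652421114720)∘(28799,1320) = (28799·5503001330073139201+476·1320·252229652421114720, 28799·252229652421114720+1320·5503001330073139201) = (316961870514011136719999,14527923515772226566600)

28799 1320
1658764801 76029360
95541534979199 4379139075960
5503001330073139201 252229652421114720
316961870514011136719999 14527923515772226566600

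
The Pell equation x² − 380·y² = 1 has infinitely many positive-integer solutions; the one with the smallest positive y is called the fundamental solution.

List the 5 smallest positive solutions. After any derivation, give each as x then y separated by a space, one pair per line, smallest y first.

39 2
3041 156
237159 12166
18495361 948792
1442400999 73993610

[19; 2,38] for √380; ℓ=2 ⇒ convergent index 1
k=0  a_k=19  p_k/q_k = 19/1
k=1  a_k=2  p_k/q_k = 39/2
→ (39, 2).  Check: 39²=1521, 380·2²=1520, difference 1.
(x_2, y_2) = (39·39 + 380·2·2, 39·2 + 2·39) = (3041, 156)
(x_3, y_3) = (39·3041 + 380·2·156, 39·156 + 2·3041) = (237159, 12166)
(x_4, y_4) = (39·237159 + 380·2·12166, 39·12166 + 2·237159) = (18495361, 948792)
(x_5, y_5) = (39·18495361 + 380·2·948792, 39·948792 + 2·18495361) = (1442400999, 73993610)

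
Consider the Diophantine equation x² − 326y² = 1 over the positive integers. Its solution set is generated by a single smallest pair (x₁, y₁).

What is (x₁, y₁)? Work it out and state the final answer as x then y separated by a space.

325 18

√326 = [18; 18,36, …], period ℓ=2 (even) → k=1
k=0  a_k=18  p_k/q_k = 18/1
k=1  a_k=18  p_k/q_k = 325/18
→ (325, 18).  Check: 325²=105625, 326·18²=105624, difference 1.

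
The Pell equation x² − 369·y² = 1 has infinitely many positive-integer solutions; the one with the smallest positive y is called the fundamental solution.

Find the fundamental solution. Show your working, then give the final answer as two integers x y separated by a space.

√369 = [19; 4,1,3,2,7,4,7,2,3,1,4,38, …], period ℓ=12 (even) → k=11
k=0  a_k=19  p_k/q_k = 19/1
…
k=2  a_k=1  p_k/q_k = 96/5
k=3  a_k=3  p_k/q_k = 365/19
k=4  a_k=2  p_k/q_k = 826/43
k=5  a_k=7  p_k/q_k = 6147/320
k=6  a_k=4  p_k/q_k = 25414/1323
…
k=10  a_k=1  p_k/q_k = 1758061/91521
k=11  a_k=4  p_k/q_k = 8396801/437120
→ (8396801, 437120).  Check: 8396801²=70506267033601, 369·437120²=70506267033600, difference 1.

8396801 437120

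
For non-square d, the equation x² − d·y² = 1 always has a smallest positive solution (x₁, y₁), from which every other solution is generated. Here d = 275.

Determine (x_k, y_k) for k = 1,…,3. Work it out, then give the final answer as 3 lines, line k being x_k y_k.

199 12
79201 4776
31521799 1900836

√275 → a₀=16, period (1,1,2,1,1,32); ℓ=6 even so k=5
a_0=16:  p_0=16·1+0=16,  q_0=16·0+1=1
…
a_2=1:  p_2=1·17+16=33,  q_2=1·1+1=2
…
a_4=1:  p_4=1·83+33=116,  q_4=1·5+2=7
a_5=1:  p_5=1·116+83=199,  q_5=1·7+5=12
(x₁, y₁) = (199, 12);  199² − 275·12² = 1 ✓
n=2: (199,12)∘(199,12) = (199·199+275·12·12, 199·12+12·199) = (79201,4776)
n=3: (79201,4776)∘(199,12) = (199·79201+275·12·4776, 199·4776+12·79201) = (31521799,1900836)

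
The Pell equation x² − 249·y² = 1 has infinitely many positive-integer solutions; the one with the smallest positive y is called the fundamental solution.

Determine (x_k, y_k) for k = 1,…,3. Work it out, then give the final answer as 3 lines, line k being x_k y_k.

8553815 542076
146335502108449 9273635639880
2503453625935556812055 158649927281879742324

d=249: √d = [15; 1,3,1,1,5,…,3,1,30] (ℓ=16, even), read p_15/q_15
k=0  a_k=15  p_k/q_k = 15/1
k=1  a_k=1  p_k/q_k = 16/1
k=2  a_k=3  p_k/q_k = 63/4
k=3  a_k=1  p_k/q_k = 79/5
k=4  a_k=1  p_k/q_k = 142/9
k=5  a_k=5  p_k/q_k = 789/50
k=6  a_k=1  p_k/q_k = 931/59
k=7  a_k=3  p_k/q_k = 3582/227
k=8  a_k=10  p_k/q_k = 36751/2329
k=9  a_k=3  p_k/q_k = 113835/7214
k=10  a_k=1  p_k/q_k = 150586/9543
k=11  a_k=5  p_k/q_k = 866765/54929
k=12  a_k=1  p_k/q_k = 1017351/64472
k=13  a_k=1  p_k/q_k = 1884116/119401
k=14  a_k=3  p_k/q_k = 6669699/422675
k=15  a_k=1  p_k/q_k = 8553815/542076
→ (8553815, 542076).  Check: 8553815²=73167751054225, 249·542076²=73167751054224, difference 1.
n=2: (8553815,542076)∘(8553815,542076) = (8553815·8553815+249·542076·542076, 8553815·542076+542076·8553815) = (146335502108449,9273635639880)
n=3: (146335502108449,9273635639880)∘(8553815,542076) = (8553815·146335502108449+249·542076·9273635639880, 8553815·9273635639880+542076·146335502108449) = (2503453625935556812055,158649927281879742324)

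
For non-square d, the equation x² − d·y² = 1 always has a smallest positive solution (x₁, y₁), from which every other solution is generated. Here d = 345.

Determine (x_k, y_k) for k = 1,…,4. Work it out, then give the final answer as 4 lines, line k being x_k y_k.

6761 364
91422241 4922008
1236211536041 66555391812
16716052298924161 899962003159856

√345 → a₀=18, period (1,1,2,1,6,1,2,1,1,36); ℓ=10 even so k=9
i=0: a=18 ⇒ p=18, q=1
…
i=3: a=2 ⇒ p=93, q=5
…
i=7: a=2 ⇒ p=2879, q=155
i=8: a=1 ⇒ p=3882, q=209
i=9: a=1 ⇒ p=6761, q=364
→ (6761, 364).  Check: 6761²=45711121, 345·364²=45711120, difference 1.
(6761+364√345)^2 = 91422241 + 4922008√345
(6761+364√345)^3 = 1236211536041 + 66555391812√345
(6761+364√345)^4 = 16716052298924161 + 899962003159856√345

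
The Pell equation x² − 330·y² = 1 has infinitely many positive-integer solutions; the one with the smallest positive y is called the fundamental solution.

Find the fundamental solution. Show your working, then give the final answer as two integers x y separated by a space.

109 6

√330 → a₀=18, period (6,36); ℓ=2 even so k=1
i=0: a=18 ⇒ p=18, q=1
i=1: a=6 ⇒ p=109, q=6
→ (109, 6).  Check: 109²=11881, 330·6²=11880, difference 1.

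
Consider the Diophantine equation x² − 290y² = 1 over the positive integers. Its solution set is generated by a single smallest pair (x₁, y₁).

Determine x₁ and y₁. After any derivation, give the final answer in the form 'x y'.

√290 = [17; 34, …], period ℓ=1 (odd) → k=1
a_0=17:  p_0=17·1+0=17,  q_0=17·0+1=1
a_1=34:  p_1=34·17+1=579,  q_1=34·1+0=34
fundamental: x₁=579, y₁=34  (since 335241 − 290·1156 = 1)

579 34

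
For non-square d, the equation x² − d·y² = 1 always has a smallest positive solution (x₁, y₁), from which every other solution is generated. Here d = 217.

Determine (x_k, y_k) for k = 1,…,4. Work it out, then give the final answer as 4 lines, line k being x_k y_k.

√217 = [14; 1,2,1,2,1,…,2,1,28, …], period ℓ=16 (even) → k=15
step 0: (14, 1)  from 14·(1,0) + (0,1)
…
step 4: (162, 11)  from 2·(59,4) + (44,3)
…
step 8: (15055, 1022)  from 4·(3668,249) + (383,26)
…
step 10: (154218, 10469)  from 1·(139163,9447) + (15055,1022)
step 11: (293381, 19916)  from 1·(154218,10469) + (139163,9447)
step 12: (740980, 50301)  from 2·(293381,19916) + (154218,10469)
…
step 14: (2809702, 190735)  from 2·(1034361,70217) + (740980,50301)
step 15: (3844063, 260952)  from 1·(2809702,190735) + (1034361,70217)
(x₁, y₁) = (3844063, 260952);  3844063² − 217·260952² = 1 ✓
k=2:  x_2 = 3844063·3844063+217·260952·260952 = 29553640695937,  y_2 = 3844063·260952+260952·3844063 = 2006231855952
k=3:  x_3 = 3844063·29553640695937+217·260952·2006231855952 = 227212113429087499999,  y_3 = 3844063·2006231855952+260952·29553640695937 = 15424163293772565000
k=4:  x_4 = 3844063·227212113429087499999+217·260952·15424163293772565000 = 1746835356769087211376615937,  y_4 = 3844063·15424163293772565000+260952·227212113429087499999 = 118582910847096488831334048

3844063 260952
29553640695937 2006231855952
227212113429087499999 15424163293772565000
1746835356769087211376615937 118582910847096488831334048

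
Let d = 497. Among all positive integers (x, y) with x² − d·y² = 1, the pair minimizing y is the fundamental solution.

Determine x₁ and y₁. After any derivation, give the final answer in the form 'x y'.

[22; 3,2,2,5,6,5,2,2,3,44] for √497; ℓ=10 ⇒ convergent index 9
step 0: (22, 1)  from 22·(1,0) + (0,1)
step 1: (67, 3)  from 3·(22,1) + (1,0)
…
step 3: (379, 17)  from 2·(156,7) + (67,3)
step 4: (2051, 92)  from 5·(379,17) + (156,7)
…
step 7: (143637, 6443)  from 2·(65476,2937) + (12685,569)
step 8: (352750, 15823)  from 2·(143637,6443) + (65476,2937)
step 9: (1201887, 53912)  from 3·(352750,15823) + (143637,6443)
(x₁, y₁) = (1201887, 53912);  1201887² − 497·53912² = 1 ✓

1201887 53912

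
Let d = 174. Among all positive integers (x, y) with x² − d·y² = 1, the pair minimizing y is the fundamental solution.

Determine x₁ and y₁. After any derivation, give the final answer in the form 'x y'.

1451 110

√174 → a₀=13, period (5,4,5,26); ℓ=4 even so k=3
a_0=13:  p_0=13·1+0=13,  q_0=13·0+1=1
a_1=5:  p_1=5·13+1=66,  q_1=5·1+0=5
a_2=4:  p_2=4·66+13=277,  q_2=4·5+1=21
a_3=5:  p_3=5·277+66=1451,  q_3=5·21+5=110
(x₁, y₁) = (1451, 110);  1451² − 174·110² = 1 ✓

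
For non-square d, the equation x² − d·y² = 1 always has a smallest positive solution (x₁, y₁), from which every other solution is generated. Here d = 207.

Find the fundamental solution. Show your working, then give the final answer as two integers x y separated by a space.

1151 80

[14; 2,1,1,2,1,1,2,28] for √207; ℓ=8 ⇒ convergent index 7
k=0  a_k=14  p_k/q_k = 14/1
…
k=5  a_k=1  p_k/q_k = 259/18
k=6  a_k=1  p_k/q_k = 446/31
k=7  a_k=2  p_k/q_k = 1151/80
fundamental: x₁=1151, y₁=80  (since 1324801 − 207·6400 = 1)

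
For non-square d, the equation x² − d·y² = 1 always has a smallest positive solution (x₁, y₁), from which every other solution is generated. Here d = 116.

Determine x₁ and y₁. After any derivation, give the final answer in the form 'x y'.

d=116: √d = [10; 1,3,2,1,4,1,2,3,1,20] (ℓ=10, even), read p_9/q_9
i=0: a=10 ⇒ p=10, q=1
i=1: a=1 ⇒ p=11, q=1
…
i=3: a=2 ⇒ p=97, q=9
i=4: a=1 ⇒ p=140, q=13
i=5: a=4 ⇒ p=657, q=61
i=6: a=1 ⇒ p=797, q=74
i=7: a=2 ⇒ p=2251, q=209
i=8: a=3 ⇒ p=7550, q=701
i=9: a=1 ⇒ p=9801, q=910
→ (9801, 910).  Check: 9801²=96059601, 116·910²=96059600, difference 1.

9801 910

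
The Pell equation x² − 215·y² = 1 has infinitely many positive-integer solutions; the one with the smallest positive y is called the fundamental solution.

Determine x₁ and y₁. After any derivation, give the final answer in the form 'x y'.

[14; 1,1,1,28] for √215; ℓ=4 ⇒ convergent index 3
step 0: (14, 1)  from 14·(1,0) + (0,1)
…
step 2: (29, 2)  from 1·(15,1) + (14,1)
step 3: (44, 3)  from 1·(29,2) + (15,1)
→ (44, 3).  Check: 44²=1936, 215·3²=1935, difference 1.

44 3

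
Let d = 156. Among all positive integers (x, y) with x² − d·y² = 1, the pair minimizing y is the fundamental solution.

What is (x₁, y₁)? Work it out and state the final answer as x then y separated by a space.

[12; 2,24] for √156; ℓ=2 ⇒ convergent index 1
step 0: (12, 1)  from 12·(1,0) + (0,1)
step 1: (25, 2)  from 2·(12,1) + (1,0)
fundamental: x₁=25, y₁=2  (since 625 − 156·4 = 1)

25 2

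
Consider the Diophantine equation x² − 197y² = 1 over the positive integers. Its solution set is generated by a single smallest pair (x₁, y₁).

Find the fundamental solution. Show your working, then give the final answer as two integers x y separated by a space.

393 28

d=197: √d = [14; 28] (ℓ=1, odd), read p_1/q_1
k=0  a_k=14  p_k/q_k = 14/1
k=1  a_k=28  p_k/q_k = 393/28
→ (393, 28).  Check: 393²=154449, 197·28²=154448, difference 1.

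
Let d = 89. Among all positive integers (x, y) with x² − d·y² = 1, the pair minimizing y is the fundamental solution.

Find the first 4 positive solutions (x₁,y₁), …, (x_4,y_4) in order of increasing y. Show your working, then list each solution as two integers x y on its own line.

[9; 2,3,3,2,18] for √89; ℓ=5 ⇒ convergent index 9
a_0=9:  p_0=9·1+0=9,  q_0=9·0+1=1
…
a_3=3:  p_3=3·66+19=217,  q_3=3·7+2=23
…
a_8=3:  p_8=3·66019+18934=216991,  q_8=3·6998+2007=23001
a_9=2:  p_9=2·216991+66019=500001,  q_9=2·23001+6998=53000
fundamental: x₁=500001, y₁=53000  (since 250001000001 − 89·2809000000 = 1)
(x_2, y_2) = (500001·500001 + 89·53000·53000, 500001·53000 + 53000·500001) = (500002000001, 53000106000)
(x_3, y_3) = (500001·500002000001 + 89·53000·53000106000, 500001·53000106000 + 53000·500002000001) = (500003000004500001, 53000212000159000)
(x_4, y_4) = (500001·500003000004500001 + 89·53000·53000212000159000, 500001·53000212000159000 + 53000·500003000004500001) = (500004000010000008000001, 53000318000530000212000)

500001 53000
500002000001 53000106000
500003000004500001 53000212000159000
500004000010000008000001 53000318000530000212000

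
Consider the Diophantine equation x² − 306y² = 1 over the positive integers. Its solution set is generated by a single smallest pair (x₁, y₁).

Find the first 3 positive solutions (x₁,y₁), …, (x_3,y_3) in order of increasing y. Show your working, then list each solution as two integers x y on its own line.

35 2
2449 140
171395 9798

d=306: √d = [17; 2,34] (ℓ=2, even), read p_1/q_1
k=0  a_k=17  p_k/q_k = 17/1
k=1  a_k=2  p_k/q_k = 35/2
fundamental: x₁=35, y₁=2  (since 1225 − 306·4 = 1)
k=2:  x_2 = 35·35+306·2·2 = 2449,  y_2 = 35·2+2·35 = 140
k=3:  x_3 = 35·2449+306·2·140 = 171395,  y_3 = 35·140+2·2449 = 9798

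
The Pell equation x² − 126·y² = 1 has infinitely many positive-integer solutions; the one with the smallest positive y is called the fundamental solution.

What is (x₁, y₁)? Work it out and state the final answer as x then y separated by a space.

449 40

√126 → a₀=11, period (4,2,4,22); ℓ=4 even so k=3
k=0  a_k=11  p_k/q_k = 11/1
…
k=2  a_k=2  p_k/q_k = 101/9
k=3  a_k=4  p_k/q_k = 449/40
→ (449, 40).  Check: 449²=201601, 126·40²=201600, difference 1.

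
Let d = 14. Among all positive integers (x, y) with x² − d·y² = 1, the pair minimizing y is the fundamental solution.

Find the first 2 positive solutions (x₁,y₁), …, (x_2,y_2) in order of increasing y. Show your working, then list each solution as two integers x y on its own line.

d=14: √d = [3; 1,2,1,6] (ℓ=4, even), read p_3/q_3
i=0: a=3 ⇒ p=3, q=1
i=1: a=1 ⇒ p=4, q=1
i=2: a=2 ⇒ p=11, q=3
i=3: a=1 ⇒ p=15, q=4
fundamental: x₁=15, y₁=4  (since 225 − 14·16 = 1)
k=2:  x_2 = 15·15+14·4·4 = 449,  y_2 = 15·4+4·15 = 120

15 4
449 120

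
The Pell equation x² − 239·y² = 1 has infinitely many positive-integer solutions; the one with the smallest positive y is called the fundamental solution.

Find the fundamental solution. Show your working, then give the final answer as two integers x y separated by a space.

6195120 400729

[15; 2,5,1,2,4,15,4,2,1,5,2,30] for √239; ℓ=12 ⇒ convergent index 11
a_0=15:  p_0=15·1+0=15,  q_0=15·0+1=1
…
a_2=5:  p_2=5·31+15=170,  q_2=5·2+1=11
a_3=1:  p_3=1·170+31=201,  q_3=1·11+2=13
a_4=2:  p_4=2·201+170=572,  q_4=2·13+11=37
…
a_8=2:  p_8=2·154117+37907=346141,  q_8=2·9969+2452=22390
a_9=1:  p_9=1·346141+154117=500258,  q_9=1·22390+9969=32359
a_10=5:  p_10=5·500258+346141=2847431,  q_10=5·32359+22390=184185
a_11=2:  p_11=2·2847431+500258=6195120,  q_11=2·184185+32359=400729
fundamental: x₁=6195120, y₁=400729  (since 38379511814400 − 239·160583731441 = 1)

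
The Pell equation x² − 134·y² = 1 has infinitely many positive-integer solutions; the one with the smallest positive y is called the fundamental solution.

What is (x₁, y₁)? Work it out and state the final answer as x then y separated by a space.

145925 12606

d=134: √d = [11; 1,1,2,1,3,…,1,1,22] (ℓ=14, even), read p_13/q_13
a_0=11:  p_0=11·1+0=11,  q_0=11·0+1=1
a_1=1:  p_1=1·11+1=12,  q_1=1·1+0=1
…
a_3=2:  p_3=2·23+12=58,  q_3=2·2+1=5
…
a_5=3:  p_5=3·81+58=301,  q_5=3·7+5=26
…
a_8=1:  p_8=1·4121+382=4503,  q_8=1·356+33=389
…
a_10=1:  p_10=1·17630+4503=22133,  q_10=1·1523+389=1912
…
a_12=1:  p_12=1·61896+22133=84029,  q_12=1·5347+1912=7259
a_13=1:  p_13=1·84029+61896=145925,  q_13=1·7259+5347=12606
(x₁, y₁) = (145925, 12606);  145925² − 134·12606² = 1 ✓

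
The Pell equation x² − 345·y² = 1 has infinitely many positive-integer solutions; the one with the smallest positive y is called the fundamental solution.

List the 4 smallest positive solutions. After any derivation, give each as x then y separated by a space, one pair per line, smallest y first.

6761 364
91422241 4922008
1236211536041 66555391812
16716052298924161 899962003159856

[18; 1,1,2,1,6,1,2,1,1,36] for √345; ℓ=10 ⇒ convergent index 9
a_0=18:  p_0=18·1+0=18,  q_0=18·0+1=1
…
a_4=1:  p_4=1·93+37=130,  q_4=1·5+2=7
…
a_7=2:  p_7=2·1003+873=2879,  q_7=2·54+47=155
a_8=1:  p_8=1·2879+1003=3882,  q_8=1·155+54=209
a_9=1:  p_9=1·3882+2879=6761,  q_9=1·209+155=364
(x₁, y₁) = (6761, 364);  6761² − 345·364² = 1 ✓
n=2: (6761,364)∘(6761,364) = (6761·6761+345·364·364, 6761·364+364·6761) = (91422241,4922008)
n=3: (91422241,4922008)∘(6761,364) = (6761·91422241+345·364·4922008, 6761·4922008+364·91422241) = (1236211536041,66555391812)
n=4: (1236211536041,66555391812)∘(6761,364) = (6761·1236211536041+345·364·66555391812, 6761·66555391812+364·1236211536041) = (16716052298924161,899962003159856)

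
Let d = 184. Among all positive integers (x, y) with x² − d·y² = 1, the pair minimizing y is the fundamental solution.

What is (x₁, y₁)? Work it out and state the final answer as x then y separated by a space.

24335 1794

√184 → a₀=13, period (1,1,3,2,1,2,1,2,3,1,1,26); ℓ=12 even so k=11
k=0  a_k=13  p_k/q_k = 13/1
…
k=2  a_k=1  p_k/q_k = 27/2
…
k=5  a_k=1  p_k/q_k = 312/23
k=6  a_k=2  p_k/q_k = 841/62
k=7  a_k=1  p_k/q_k = 1153/85
…
k=10  a_k=1  p_k/q_k = 13741/1013
k=11  a_k=1  p_k/q_k = 24335/1794
fundamental: x₁=24335, y₁=1794  (since 592192225 − 184·3218436 = 1)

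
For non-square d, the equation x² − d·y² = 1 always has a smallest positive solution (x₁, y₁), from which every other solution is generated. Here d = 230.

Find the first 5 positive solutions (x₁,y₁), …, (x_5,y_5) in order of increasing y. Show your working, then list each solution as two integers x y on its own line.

√230 → a₀=15, period (6,30); ℓ=2 even so k=1
step 0: (15, 1)  from 15·(1,0) + (0,1)
step 1: (91, 6)  from 6·(15,1) + (1,0)
→ (91, 6).  Check: 91²=8281, 230·6²=8280, difference 1.
k=2:  x_2 = 91·91+230·6·6 = 16561,  y_2 = 91·6+6·91 = 1092
k=3:  x_3 = 91·16561+230·6·1092 = 3014011,  y_3 = 91·1092+6·16561 = 198738
k=4:  x_4 = 91·3014011+230·6·198738 = 548533441,  y_4 = 91·198738+6·3014011 = 36169224
k=5:  x_5 = 91·548533441+230·6·36169224 = 99830072251,  y_5 = 91·36169224+6·548533441 = 6582600030

91 6
16561 1092
3014011 198738
548533441 36169224
99830072251 6582600030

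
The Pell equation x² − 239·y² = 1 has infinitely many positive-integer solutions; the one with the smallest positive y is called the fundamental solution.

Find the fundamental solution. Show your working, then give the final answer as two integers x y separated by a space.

d=239: √d = [15; 2,5,1,2,4,15,4,2,1,5,2,30] (ℓ=12, even), read p_11/q_11
k=0  a_k=15  p_k/q_k = 15/1
k=1  a_k=2  p_k/q_k = 31/2
…
k=4  a_k=2  p_k/q_k = 572/37
k=5  a_k=4  p_k/q_k = 2489/161
…
k=8  a_k=2  p_k/q_k = 346141/22390
…
k=10  a_k=5  p_k/q_k = 2847431/184185
k=11  a_k=2  p_k/q_k = 6195120/400729
→ (6195120, 400729).  Check: 6195120²=38379511814400, 239·400729²=38379511814399, difference 1.

6195120 400729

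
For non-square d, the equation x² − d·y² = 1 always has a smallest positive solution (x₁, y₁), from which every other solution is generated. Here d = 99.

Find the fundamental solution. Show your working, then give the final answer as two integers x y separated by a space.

10 1

√99 = [9; 1,18, …], period ℓ=2 (even) → k=1
k=0  a_k=9  p_k/q_k = 9/1
k=1  a_k=1  p_k/q_k = 10/1
→ (10, 1).  Check: 10²=100, 99·1²=99, difference 1.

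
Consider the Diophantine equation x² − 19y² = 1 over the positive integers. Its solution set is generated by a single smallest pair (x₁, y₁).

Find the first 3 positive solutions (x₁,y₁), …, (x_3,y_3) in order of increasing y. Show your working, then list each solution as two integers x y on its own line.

√19 = [4; 2,1,3,1,2,8, …], period ℓ=6 (even) → k=5
a_0=4:  p_0=4·1+0=4,  q_0=4·0+1=1
…
a_3=3:  p_3=3·13+9=48,  q_3=3·3+2=11
a_4=1:  p_4=1·48+13=61,  q_4=1·11+3=14
a_5=2:  p_5=2·61+48=170,  q_5=2·14+11=39
fundamental: x₁=170, y₁=39  (since 28900 − 19·1521 = 1)
n=2: (170,39)∘(170,39) = (170·170+19·39·39, 170·39+39·170) = (57799,13260)
n=3: (57799,13260)∘(170,39) = (170·57799+19·39·13260, 170·13260+39·57799) = (19651490,4508361)

170 39
57799 13260
19651490 4508361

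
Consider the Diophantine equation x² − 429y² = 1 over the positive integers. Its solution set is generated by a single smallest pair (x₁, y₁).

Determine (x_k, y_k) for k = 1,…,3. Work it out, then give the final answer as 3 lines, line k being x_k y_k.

√429 = [20; 1,2,2,9,1,12,1,9,2,2,1,40, …], period ℓ=12 (even) → k=11
step 0: (20, 1)  from 20·(1,0) + (0,1)
step 1: (21, 1)  from 1·(20,1) + (1,0)
…
step 5: (1512, 73)  from 1·(1367,66) + (145,7)
step 6: (19511, 942)  from 12·(1512,73) + (1367,66)
…
step 9: (438459, 21169)  from 2·(208718,10077) + (21023,1015)
step 10: (1085636, 52415)  from 2·(438459,21169) + (208718,10077)
step 11: (1524095, 73584)  from 1·(1085636,52415) + (438459,21169)
→ (1524095, 73584).  Check: 1524095²=2322865569025, 429·73584²=2322865569024, difference 1.
n=2: (1524095,73584)∘(1524095,73584) = (1524095·1524095+429·73584·73584, 1524095·73584+73584·1524095) = (4645731138049,224298012960)
n=3: (4645731138049,224298012960)∘(1524095,73584) = (1524095·4645731138049+429·73584·224298012960, 1524095·224298012960+73584·4645731138049) = (14161071197688057215,683702960124468816)

1524095 73584
4645731138049 224298012960
14161071197688057215 683702960124468816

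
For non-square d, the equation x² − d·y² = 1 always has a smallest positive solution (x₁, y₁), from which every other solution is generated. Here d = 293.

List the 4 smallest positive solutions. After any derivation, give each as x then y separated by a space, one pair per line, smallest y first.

12320649 719780
303596783562401 17736313474440
7481018815602612315849 437045785745090703340
184342013978870716056521769601 10769375446188914321717060880

√293 → a₀=17, period (8,1,1,8,34); ℓ=5 odd so k=9
i=0: a=17 ⇒ p=17, q=1
i=1: a=8 ⇒ p=137, q=8
i=2: a=1 ⇒ p=154, q=9
i=3: a=1 ⇒ p=291, q=17
…
i=5: a=34 ⇒ p=84679, q=4947
i=6: a=8 ⇒ p=679914, q=39721
i=7: a=1 ⇒ p=764593, q=44668
i=8: a=1 ⇒ p=1444507, q=84389
i=9: a=8 ⇒ p=12320649, q=719780
→ (12320649, 719780).  Check: 12320649²=151798391781201, 293·719780²=151798391781200, difference 1.
k=2:  x_2 = 12320649·12320649+293·719780·719780 = 303596783562401,  y_2 = 12320649·719780+719780·12320649 = 17736313474440
k=3:  x_3 = 12320649·303596783562401+293·719780·17736313474440 = 7481018815602612315849,  y_3 = 12320649·17736313474440+719780·303596783562401 = 437045785745090703340
k=4:  x_4 = 12320649·7481018815602612315849+293·719780·437045785745090703340 = 184342013978870716056521769601,  y_4 = 12320649·437045785745090703340+719780·7481018815602612315849 = 10769375446188914321717060880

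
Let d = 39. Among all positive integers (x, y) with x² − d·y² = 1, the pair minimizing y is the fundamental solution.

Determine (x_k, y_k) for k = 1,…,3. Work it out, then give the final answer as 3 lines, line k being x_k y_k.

[6; 4,12] for √39; ℓ=2 ⇒ convergent index 1
a_0=6:  p_0=6·1+0=6,  q_0=6·0+1=1
a_1=4:  p_1=4·6+1=25,  q_1=4·1+0=4
fundamental: x₁=25, y₁=4  (since 625 − 39·16 = 1)
n=2: (25,4)∘(25,4) = (25·25+39·4·4, 25·4+4·25) = (1249,200)
n=3: (1249,200)∘(25,4) = (25·1249+39·4·200, 25·200+4·1249) = (62425,9996)

25 4
1249 200
62425 9996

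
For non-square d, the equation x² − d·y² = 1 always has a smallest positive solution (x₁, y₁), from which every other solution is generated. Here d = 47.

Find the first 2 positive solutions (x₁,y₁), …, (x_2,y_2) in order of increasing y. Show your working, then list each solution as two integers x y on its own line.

√47 = [6; 1,5,1,12, …], period ℓ=4 (even) → k=3
step 0: (6, 1)  from 6·(1,0) + (0,1)
step 1: (7, 1)  from 1·(6,1) + (1,0)
step 2: (41, 6)  from 5·(7,1) + (6,1)
step 3: (48, 7)  from 1·(41,6) + (7,1)
→ (48, 7).  Check: 48²=2304, 47·7²=2303, difference 1.
(x_2, y_2) = (48·48 + 47·7·7, 48·7 + 7·48) = (4607, 672)

48 7
4607 672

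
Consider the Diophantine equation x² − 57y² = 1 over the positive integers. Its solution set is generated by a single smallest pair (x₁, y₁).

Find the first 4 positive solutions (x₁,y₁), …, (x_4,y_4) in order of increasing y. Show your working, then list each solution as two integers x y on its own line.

151 20
45601 6040
13771351 1824060
4158902401 550860080

[7; 1,1,4,1,1,14] for √57; ℓ=6 ⇒ convergent index 5
a_0=7:  p_0=7·1+0=7,  q_0=7·0+1=1
a_1=1:  p_1=1·7+1=8,  q_1=1·1+0=1
a_2=1:  p_2=1·8+7=15,  q_2=1·1+1=2
a_3=4:  p_3=4·15+8=68,  q_3=4·2+1=9
a_4=1:  p_4=1·68+15=83,  q_4=1·9+2=11
a_5=1:  p_5=1·83+68=151,  q_5=1·11+9=20
→ (151, 20).  Check: 151²=22801, 57·20²=22800, difference 1.
k=2:  x_2 = 151·151+57·20·20 = 45601,  y_2 = 151·20+20·151 = 6040
k=3:  x_3 = 151·45601+57·20·6040 = 13771351,  y_3 = 151·6040+20·45601 = 1824060
k=4:  x_4 = 151·13771351+57·20·1824060 = 4158902401,  y_4 = 151·1824060+20·13771351 = 550860080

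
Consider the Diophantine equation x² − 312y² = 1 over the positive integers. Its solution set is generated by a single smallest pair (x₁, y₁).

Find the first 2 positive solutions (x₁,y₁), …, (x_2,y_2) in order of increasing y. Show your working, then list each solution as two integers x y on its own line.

53 3
5617 318

d=312: √d = [17; 1,1,1,34] (ℓ=4, even), read p_3/q_3
i=0: a=17 ⇒ p=17, q=1
i=1: a=1 ⇒ p=18, q=1
i=2: a=1 ⇒ p=35, q=2
i=3: a=1 ⇒ p=53, q=3
→ (53, 3).  Check: 53²=2809, 312·3²=2808, difference 1.
(53+3√312)^2 = 5617 + 318√312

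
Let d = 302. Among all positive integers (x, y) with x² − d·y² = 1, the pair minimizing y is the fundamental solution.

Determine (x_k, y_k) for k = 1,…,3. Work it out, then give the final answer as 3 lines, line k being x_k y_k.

√302 → a₀=17, period (2,1,1,1,4,…,1,2,34); ℓ=16 even so k=15
a_0=17:  p_0=17·1+0=17,  q_0=17·0+1=1
…
a_3=1:  p_3=1·52+35=87,  q_3=1·3+2=5
…
a_5=4:  p_5=4·139+87=643,  q_5=4·8+5=37
a_6=2:  p_6=2·643+139=1425,  q_6=2·37+8=82
a_7=1:  p_7=1·1425+643=2068,  q_7=1·82+37=119
…
a_9=1:  p_9=1·34513+2068=36581,  q_9=1·1986+119=2105
…
a_14=1:  p_14=1·1042237+574956=1617193,  q_14=1·59974+33085=93059
a_15=2:  p_15=2·1617193+1042237=4276623,  q_15=2·93059+59974=246092
fundamental: x₁=4276623, y₁=246092  (since 18289504284129 − 302·60561272464 = 1)
(4276623+246092√302)^2 = 36579008568257 + 2104885414632√302
(4276623+246092√302)^3 = 312869258720405635599 + 18003602753159249380√302

4276623 246092
36579008568257 2104885414632
312869258720405635599 18003602753159249380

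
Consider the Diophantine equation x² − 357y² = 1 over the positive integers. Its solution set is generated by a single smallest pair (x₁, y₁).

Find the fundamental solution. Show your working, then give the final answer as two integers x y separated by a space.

3401 180

d=357: √d = [18; 1,8,2,8,1,36] (ℓ=6, even), read p_5/q_5
i=0: a=18 ⇒ p=18, q=1
i=1: a=1 ⇒ p=19, q=1
…
i=4: a=8 ⇒ p=3042, q=161
i=5: a=1 ⇒ p=3401, q=180
fundamental: x₁=3401, y₁=180  (since 11566801 − 357·32400 = 1)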